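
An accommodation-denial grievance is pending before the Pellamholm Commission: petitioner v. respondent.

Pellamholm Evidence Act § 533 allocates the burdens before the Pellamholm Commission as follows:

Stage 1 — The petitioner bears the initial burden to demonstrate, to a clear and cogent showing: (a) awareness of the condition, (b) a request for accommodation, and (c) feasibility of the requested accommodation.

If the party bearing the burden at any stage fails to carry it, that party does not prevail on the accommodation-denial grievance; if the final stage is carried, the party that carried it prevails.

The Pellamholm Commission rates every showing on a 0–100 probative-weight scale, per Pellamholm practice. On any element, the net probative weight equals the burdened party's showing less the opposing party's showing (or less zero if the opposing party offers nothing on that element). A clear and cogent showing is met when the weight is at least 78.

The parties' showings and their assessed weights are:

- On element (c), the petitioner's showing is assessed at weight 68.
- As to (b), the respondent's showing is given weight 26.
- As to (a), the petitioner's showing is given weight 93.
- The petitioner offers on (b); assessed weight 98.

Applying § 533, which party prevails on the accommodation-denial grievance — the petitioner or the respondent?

Stage 1 (petitioner, a clear and cogent showing, weight is at least 78): (a) 93 ≥ 78 — meets; (b) net 98−26=72 < 78 — fails; (c) 68 < 78 — fails.
  Not every element is met, so the petitioner fails to carry Stage 1.
The analysis ends at Stage 1; the respondent prevails.

respondent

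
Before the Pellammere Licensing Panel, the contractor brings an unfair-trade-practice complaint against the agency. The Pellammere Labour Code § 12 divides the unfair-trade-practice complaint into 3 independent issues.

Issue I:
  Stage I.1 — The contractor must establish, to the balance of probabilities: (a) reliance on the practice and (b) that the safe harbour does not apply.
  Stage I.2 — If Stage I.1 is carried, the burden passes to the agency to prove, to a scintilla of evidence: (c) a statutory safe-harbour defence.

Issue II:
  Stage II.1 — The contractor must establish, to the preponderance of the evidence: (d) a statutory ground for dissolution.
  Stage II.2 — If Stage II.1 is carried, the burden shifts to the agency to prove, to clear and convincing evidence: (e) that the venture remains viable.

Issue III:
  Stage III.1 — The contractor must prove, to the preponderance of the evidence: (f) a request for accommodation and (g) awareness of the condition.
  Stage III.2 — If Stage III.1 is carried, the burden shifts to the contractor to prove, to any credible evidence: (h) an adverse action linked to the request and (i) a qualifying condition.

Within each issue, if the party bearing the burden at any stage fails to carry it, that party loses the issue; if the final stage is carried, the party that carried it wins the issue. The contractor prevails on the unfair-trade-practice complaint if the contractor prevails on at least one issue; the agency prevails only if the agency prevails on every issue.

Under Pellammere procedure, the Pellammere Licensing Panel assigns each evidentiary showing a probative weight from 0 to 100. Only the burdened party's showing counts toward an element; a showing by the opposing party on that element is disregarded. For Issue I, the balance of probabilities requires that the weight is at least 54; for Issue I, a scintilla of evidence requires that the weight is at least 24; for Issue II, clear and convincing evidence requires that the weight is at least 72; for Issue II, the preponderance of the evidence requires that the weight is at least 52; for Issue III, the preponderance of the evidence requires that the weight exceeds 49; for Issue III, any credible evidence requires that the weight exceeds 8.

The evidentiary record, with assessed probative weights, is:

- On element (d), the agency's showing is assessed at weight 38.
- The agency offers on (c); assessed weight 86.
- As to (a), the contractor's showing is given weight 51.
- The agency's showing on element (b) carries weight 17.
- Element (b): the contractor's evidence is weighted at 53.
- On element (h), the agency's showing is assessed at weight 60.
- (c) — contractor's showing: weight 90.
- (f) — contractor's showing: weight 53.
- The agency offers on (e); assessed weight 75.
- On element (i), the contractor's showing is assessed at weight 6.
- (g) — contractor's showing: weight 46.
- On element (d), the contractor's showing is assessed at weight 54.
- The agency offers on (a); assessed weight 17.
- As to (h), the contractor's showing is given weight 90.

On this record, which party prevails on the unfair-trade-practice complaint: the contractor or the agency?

agency

— Issue I —
At Stage I.1 the contractor must meet the balance of probabilities (weight is at least 54): on (a) the weight is 51 (the agency's 17 is given no effect), which does not reach 54, so (a) does not meet the standard; on (b) the weight is 53 (the agency's 17 is given no effect), < 54, so (b) does not meet the standard.
  Stage I.1 not carried; the contractor fails its burden.
So the agency prevails on this issue.
— Issue II —
At Stage II.1 the contractor must meet the preponderance of the evidence (weight is at least 52): on (d) the weight is 54 (the agency's 38 is given no effect), which does reach 52, so (d) meets the standard.
  Stage II.1 carried; the burden shifts to the agency.
At Stage II.2 the agency must meet clear and convincing evidence (weight is at least 72): on (e) the weight is 75, ≥ 72, so (e) meets the standard.
  All elements met at the final stage.
All stages carried — the agency prevails on this issue.
— Issue III —
Stage III.1 (contractor, the preponderance of the evidence, weight exceeds 49): (f) 53 > 49 — meets; (g) 46 ≤ 49 — fails.
  The contractor does not carry Stage III.1.
The agency prevails on this issue.
Per-issue: Issue I → agency; Issue II → agency; Issue III → agency. The contractor must prevail on at least one issue; overall, the agency prevails.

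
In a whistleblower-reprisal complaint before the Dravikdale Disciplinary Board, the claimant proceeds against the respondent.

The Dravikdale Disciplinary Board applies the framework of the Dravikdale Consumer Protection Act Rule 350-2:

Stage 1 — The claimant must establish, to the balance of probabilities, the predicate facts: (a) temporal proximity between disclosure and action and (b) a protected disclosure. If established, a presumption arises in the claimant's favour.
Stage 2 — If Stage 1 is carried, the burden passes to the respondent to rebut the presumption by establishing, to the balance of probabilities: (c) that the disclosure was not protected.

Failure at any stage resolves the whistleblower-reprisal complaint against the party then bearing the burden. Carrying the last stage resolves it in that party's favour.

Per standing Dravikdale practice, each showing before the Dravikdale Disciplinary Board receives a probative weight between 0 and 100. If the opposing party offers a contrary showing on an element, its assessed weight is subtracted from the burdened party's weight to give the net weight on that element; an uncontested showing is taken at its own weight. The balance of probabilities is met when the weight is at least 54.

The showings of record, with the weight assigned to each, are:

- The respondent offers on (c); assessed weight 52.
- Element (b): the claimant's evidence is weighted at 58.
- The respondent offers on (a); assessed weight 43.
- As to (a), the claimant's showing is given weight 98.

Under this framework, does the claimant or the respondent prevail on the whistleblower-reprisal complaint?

claimant

Stage 1 — burden on claimant; standard: the balance of probabilities (weight is at least 54).
    (a): 98 − 43 = 55 ≥ 54 [met]
    (b): 58 ≥ 54 [met]
  The claimant carries Stage 1; the respondent now bears the burden.
Stage 2 — burden on respondent; standard: the balance of probabilities (weight is at least 54).
    (c): 52 < 54 [not met]
  The respondent does not carry Stage 2.
The claimant prevails.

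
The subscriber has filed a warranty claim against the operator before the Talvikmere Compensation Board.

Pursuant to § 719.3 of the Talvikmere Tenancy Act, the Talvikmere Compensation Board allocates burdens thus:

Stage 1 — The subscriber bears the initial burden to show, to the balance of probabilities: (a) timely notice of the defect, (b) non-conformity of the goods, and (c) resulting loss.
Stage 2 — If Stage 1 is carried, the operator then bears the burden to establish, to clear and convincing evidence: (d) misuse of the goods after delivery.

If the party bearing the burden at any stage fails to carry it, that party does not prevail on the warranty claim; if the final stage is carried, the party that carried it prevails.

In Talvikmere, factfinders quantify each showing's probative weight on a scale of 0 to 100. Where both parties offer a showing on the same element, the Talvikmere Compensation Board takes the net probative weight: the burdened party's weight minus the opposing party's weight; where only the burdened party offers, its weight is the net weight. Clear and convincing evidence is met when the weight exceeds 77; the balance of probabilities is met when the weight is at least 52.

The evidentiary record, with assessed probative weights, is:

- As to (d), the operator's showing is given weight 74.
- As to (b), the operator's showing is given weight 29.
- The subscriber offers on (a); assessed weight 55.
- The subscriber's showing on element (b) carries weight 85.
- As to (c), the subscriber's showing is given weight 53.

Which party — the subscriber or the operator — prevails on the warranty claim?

subscriber

Stage 1 — burden on subscriber; standard: the balance of probabilities (weight is at least 52).
    (a): 55 ≥ 52 [met]
    (b): 85 − 29 = 56 ≥ 52 [met]
    (c): 53 ≥ 52 [met]
  Stage 1 is satisfied; the onus moves to the operator.
Stage 2 — burden on operator; standard: clear and convincing evidence (weight exceeds 77).
    (d): 74 ≤ 77 [not met]
  Not every element is met, so the operator fails to carry Stage 2.
The subscriber prevails.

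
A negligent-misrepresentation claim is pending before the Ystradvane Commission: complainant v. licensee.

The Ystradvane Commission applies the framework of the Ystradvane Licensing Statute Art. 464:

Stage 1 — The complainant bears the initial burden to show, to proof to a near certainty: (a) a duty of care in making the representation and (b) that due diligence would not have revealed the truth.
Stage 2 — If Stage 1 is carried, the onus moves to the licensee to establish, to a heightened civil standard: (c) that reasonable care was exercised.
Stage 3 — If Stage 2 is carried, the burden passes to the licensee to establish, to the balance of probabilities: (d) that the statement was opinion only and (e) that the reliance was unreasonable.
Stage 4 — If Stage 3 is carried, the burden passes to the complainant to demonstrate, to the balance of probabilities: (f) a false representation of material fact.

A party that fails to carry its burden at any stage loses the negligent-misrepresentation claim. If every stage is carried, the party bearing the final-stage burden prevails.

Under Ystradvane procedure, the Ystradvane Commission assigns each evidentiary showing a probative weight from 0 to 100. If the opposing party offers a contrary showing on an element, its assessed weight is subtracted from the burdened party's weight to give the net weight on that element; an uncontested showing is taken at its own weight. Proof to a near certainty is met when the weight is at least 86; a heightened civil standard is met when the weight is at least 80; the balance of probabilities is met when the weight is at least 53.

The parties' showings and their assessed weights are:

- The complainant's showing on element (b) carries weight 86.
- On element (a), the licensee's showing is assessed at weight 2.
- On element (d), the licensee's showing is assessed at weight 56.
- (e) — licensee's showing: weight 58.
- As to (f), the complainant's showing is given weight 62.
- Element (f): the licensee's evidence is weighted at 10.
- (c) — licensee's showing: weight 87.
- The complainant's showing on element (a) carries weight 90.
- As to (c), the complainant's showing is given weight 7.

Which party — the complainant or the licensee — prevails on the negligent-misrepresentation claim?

licensee

Stage 1 (complainant, proof to a near certainty, weight is at least 86): (a) net 90−2=88 ≥ 86 — meets; (b) 86 ≥ 86 — meets.
  Stage 1 carried; the burden shifts to the licensee.
Stage 2 (licensee, a heightened civil standard, weight is at least 80): (c) net 87−7=80 ≥ 80 — meets.
  All elements met. The licensee retains the burden for Stage 3.
Stage 3 (licensee, the balance of probabilities, weight is at least 53): (d) 56 ≥ 53 — meets; (e) 58 ≥ 53 — meets.
  The licensee carries Stage 3; the complainant now bears the burden.
Stage 4 (complainant, the balance of probabilities, weight is at least 53): (f) net 62−10=52 < 53 — fails.
  Stage 4 not carried; the complainant fails its burden.
The analysis ends at Stage 4; the licensee prevails.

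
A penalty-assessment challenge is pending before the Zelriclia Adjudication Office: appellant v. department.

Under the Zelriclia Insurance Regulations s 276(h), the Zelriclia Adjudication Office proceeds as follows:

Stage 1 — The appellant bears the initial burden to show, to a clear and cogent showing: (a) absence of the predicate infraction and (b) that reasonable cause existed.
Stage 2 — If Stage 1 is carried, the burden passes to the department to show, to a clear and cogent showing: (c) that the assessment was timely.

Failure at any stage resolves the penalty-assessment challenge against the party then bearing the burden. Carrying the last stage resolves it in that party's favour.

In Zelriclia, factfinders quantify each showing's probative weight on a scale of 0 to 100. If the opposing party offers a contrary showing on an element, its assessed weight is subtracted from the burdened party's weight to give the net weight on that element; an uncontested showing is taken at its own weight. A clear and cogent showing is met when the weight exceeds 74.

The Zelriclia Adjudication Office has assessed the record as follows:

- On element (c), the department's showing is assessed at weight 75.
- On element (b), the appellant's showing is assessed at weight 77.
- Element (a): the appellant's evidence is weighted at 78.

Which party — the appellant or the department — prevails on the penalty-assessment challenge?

department

Stage 1 (appellant, a clear and cogent showing, weight exceeds 74): (a) 78 > 74 — meets; (b) 77 > 74 — meets.
  All elements met. The burden passes to the department.
Stage 2 (department, a clear and cogent showing, weight exceeds 74): (c) 75 > 74 — meets.
  The department carries the last stage.
All stages carried — the department prevails.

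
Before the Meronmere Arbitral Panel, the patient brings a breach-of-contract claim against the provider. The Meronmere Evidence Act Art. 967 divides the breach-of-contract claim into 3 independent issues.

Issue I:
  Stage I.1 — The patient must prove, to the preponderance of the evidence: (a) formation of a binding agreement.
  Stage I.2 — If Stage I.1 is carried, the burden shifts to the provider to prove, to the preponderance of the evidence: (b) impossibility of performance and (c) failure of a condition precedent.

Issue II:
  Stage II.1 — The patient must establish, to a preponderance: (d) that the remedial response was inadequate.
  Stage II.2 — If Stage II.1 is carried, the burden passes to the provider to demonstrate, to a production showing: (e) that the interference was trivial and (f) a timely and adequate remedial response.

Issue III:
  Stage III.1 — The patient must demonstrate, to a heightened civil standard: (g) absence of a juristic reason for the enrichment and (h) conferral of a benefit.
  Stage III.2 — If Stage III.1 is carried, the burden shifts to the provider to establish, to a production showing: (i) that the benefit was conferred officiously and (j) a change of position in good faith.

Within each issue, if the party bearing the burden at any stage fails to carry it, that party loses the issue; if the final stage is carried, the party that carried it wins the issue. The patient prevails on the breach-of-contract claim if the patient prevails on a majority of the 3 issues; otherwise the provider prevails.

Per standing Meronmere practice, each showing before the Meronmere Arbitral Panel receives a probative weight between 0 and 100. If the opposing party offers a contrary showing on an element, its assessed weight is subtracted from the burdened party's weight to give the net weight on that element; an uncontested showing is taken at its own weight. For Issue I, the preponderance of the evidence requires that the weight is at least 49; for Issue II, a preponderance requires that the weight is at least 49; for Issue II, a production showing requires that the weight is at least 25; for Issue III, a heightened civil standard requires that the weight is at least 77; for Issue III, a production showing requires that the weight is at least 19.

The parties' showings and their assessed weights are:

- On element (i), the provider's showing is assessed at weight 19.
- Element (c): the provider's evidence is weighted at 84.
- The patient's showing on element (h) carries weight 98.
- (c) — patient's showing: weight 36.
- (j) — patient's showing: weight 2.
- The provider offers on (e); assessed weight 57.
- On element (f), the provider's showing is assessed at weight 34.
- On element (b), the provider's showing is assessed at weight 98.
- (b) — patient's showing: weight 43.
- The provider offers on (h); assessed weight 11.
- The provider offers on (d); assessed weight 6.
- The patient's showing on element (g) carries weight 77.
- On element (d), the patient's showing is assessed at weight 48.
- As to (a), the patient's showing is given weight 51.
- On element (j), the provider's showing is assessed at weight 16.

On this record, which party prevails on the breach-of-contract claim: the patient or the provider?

— Issue I —
Stage I.1 — burden on patient; standard: the preponderance of the evidence (weight is at least 49).
    (a): 51 ≥ 49 [met]
  Stage I.1 is satisfied; the onus moves to the provider.
Stage I.2 — burden on provider; standard: the preponderance of the evidence (weight is at least 49).
    (b): 98 − 43 = 55 ≥ 49 [met]
    (c): 84 − 36 = 48 < 49 [not met]
  The provider does not carry Stage I.2.
The analysis ends at Stage I.2; the patient prevails on this issue.
— Issue II —
At Stage II.1 the patient must meet a preponderance (weight is at least 49): on (d) the weight is 48 less the opposing 6 gives net 42, < 49, so (d) does not meet the standard.
  The patient does not carry Stage II.1.
The analysis ends at Stage II.1; the provider prevails on this issue.
— Issue III —
Stage III.1 — burden on patient; standard: a heightened civil standard (weight is at least 77).
    (g): 77 ≥ 77 [met]
    (h): 98 − 11 = 87 ≥ 77 [met]
  All elements met. The burden passes to the provider.
Stage III.2 — burden on provider; standard: a production showing (weight is at least 19).
    (i): 19 ≥ 19 [met]
    (j): 16 − 2 = 14 < 19 [not met]
  The provider does not carry Stage III.2.
The patient prevails on this issue.
Per-issue: Issue I → patient; Issue II → provider; Issue III → patient. The patient must prevail on a majority of issues; overall, the patient prevails.

patient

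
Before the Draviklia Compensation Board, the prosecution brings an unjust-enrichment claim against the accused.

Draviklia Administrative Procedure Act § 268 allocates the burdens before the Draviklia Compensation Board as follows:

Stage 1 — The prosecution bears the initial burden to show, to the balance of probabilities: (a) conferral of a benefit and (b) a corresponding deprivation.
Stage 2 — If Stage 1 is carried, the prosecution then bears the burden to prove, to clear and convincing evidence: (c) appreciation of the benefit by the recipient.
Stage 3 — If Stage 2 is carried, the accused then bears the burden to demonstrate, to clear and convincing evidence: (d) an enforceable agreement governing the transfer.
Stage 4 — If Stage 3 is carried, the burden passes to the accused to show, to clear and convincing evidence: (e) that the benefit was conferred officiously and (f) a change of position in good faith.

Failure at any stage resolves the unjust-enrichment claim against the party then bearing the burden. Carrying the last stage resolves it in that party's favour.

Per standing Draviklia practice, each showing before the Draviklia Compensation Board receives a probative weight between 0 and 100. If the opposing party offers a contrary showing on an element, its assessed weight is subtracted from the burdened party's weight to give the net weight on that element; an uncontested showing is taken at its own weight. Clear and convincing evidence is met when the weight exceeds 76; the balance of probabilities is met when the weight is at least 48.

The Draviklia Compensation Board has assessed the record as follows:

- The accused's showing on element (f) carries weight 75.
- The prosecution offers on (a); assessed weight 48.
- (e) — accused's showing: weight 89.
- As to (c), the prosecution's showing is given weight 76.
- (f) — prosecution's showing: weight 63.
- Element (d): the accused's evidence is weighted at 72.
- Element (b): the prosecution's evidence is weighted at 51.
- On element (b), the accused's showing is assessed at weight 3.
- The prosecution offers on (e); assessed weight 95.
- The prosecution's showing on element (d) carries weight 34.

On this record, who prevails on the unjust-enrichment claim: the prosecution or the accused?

accused

Stage 1 — burden on prosecution; standard: the balance of probabilities (weight is at least 48).
    (a): 48 ≥ 48 [met]
    (b): 51 − 3 = 48 ≥ 48 [met]
  Stage 1 is satisfied; the prosecution continues to bear the burden.
Stage 2 — burden on prosecution; standard: clear and convincing evidence (weight exceeds 76).
    (c): 76 ≤ 76 [not met]
  The prosecution does not carry Stage 2.
So the accused prevails.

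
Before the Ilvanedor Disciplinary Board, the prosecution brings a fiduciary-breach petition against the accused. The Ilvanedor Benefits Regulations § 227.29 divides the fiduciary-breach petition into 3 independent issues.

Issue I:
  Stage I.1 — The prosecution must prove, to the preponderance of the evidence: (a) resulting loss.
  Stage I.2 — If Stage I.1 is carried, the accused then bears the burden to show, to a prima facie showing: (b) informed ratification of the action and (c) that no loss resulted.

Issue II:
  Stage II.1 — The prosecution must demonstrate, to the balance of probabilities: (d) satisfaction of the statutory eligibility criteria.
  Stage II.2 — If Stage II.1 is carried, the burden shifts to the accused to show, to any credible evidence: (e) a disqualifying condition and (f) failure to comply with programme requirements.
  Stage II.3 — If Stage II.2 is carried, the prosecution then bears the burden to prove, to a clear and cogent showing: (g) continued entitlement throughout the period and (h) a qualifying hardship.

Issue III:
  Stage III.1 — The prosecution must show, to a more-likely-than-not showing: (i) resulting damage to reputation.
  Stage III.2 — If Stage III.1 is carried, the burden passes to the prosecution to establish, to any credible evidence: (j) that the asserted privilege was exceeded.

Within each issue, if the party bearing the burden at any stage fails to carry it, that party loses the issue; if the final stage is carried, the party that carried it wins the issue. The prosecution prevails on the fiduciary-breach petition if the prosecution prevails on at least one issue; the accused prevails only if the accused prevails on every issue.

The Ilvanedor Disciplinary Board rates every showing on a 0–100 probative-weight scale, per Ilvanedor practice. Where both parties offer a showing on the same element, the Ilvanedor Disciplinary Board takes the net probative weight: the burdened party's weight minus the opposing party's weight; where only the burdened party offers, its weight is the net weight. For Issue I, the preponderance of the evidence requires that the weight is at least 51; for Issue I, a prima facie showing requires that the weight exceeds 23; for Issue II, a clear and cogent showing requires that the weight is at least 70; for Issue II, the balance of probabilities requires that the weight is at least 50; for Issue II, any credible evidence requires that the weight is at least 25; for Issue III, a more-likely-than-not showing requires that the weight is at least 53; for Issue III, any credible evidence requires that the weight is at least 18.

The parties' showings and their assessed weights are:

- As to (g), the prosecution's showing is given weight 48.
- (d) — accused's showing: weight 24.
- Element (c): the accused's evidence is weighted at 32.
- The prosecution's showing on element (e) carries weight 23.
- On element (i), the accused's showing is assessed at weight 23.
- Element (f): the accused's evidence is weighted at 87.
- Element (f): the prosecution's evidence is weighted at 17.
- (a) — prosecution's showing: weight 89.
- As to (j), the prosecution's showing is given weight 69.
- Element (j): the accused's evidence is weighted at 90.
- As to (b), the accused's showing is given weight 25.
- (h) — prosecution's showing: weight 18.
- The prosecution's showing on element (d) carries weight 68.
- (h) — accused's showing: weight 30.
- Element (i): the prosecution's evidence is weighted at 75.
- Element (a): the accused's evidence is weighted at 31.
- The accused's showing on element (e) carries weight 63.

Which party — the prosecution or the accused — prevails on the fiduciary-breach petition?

— Issue I —
Stage I.1 (prosecution, the preponderance of the evidence, weight is at least 51): (a) net 89−31=58 ≥ 51 — meets.
  Stage I.1 carried; the burden shifts to the accused.
Stage I.2 (accused, a prima facie showing, weight exceeds 23): (b) 25 > 23 — meets; (c) 32 > 23 — meets.
  The accused carries the last stage.
All stages carried — the accused prevails on this issue.
— Issue II —
Stage II.1 — burden on prosecution; standard: the balance of probabilities (weight is at least 50).
    (d): 68 − 24 = 44 < 50 [not met]
  The prosecution does not carry Stage II.1.
The accused prevails on this issue.
— Issue III —
Stage III.1 — burden on prosecution; standard: a more-likely-than-not showing (weight is at least 53).
    (i): 75 − 23 = 52 < 53 [not met]
  The prosecution does not carry Stage III.1.
So the accused prevails on this issue.
Per-issue: Issue I → accused; Issue II → accused; Issue III → accused. The prosecution must prevail on at least one issue; overall, the accused prevails.

accused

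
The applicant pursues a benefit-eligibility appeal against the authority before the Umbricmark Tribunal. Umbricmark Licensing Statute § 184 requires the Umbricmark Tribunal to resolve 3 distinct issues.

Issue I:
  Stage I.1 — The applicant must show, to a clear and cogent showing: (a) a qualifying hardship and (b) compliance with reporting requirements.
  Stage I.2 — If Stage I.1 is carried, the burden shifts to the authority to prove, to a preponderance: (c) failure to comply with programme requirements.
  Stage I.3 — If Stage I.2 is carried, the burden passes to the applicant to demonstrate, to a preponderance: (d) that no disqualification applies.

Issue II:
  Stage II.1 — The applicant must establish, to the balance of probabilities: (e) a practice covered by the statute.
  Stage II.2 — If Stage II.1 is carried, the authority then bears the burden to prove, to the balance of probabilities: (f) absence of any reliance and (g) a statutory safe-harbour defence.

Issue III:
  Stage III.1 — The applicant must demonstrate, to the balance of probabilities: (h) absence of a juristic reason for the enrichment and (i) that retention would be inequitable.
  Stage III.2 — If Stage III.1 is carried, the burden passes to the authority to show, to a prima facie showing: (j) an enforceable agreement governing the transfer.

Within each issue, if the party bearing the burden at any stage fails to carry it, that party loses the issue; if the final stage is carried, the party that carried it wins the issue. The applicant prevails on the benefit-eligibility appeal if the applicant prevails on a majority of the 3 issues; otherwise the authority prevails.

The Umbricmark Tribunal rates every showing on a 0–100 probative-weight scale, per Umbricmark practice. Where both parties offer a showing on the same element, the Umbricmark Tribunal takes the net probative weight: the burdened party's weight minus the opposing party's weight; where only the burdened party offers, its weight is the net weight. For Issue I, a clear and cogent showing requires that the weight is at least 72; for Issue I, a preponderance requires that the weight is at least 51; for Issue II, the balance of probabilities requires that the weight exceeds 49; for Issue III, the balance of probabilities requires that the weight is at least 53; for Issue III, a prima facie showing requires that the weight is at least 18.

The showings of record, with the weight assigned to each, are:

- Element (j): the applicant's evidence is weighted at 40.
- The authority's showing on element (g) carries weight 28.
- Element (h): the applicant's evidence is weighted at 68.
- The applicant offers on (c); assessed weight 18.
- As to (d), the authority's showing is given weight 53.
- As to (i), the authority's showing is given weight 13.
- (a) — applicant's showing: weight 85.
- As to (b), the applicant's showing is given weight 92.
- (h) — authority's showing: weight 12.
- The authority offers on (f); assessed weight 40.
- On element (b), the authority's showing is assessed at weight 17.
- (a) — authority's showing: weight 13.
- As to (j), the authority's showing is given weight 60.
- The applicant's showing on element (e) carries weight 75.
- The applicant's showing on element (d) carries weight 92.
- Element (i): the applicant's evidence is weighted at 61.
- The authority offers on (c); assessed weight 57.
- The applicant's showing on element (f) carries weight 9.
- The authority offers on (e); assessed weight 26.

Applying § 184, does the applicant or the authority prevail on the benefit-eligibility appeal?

— Issue I —
At Stage I.1 the applicant must meet a clear and cogent showing (weight is at least 72): on (a) the weight is 85 less the opposing 13 gives net 72, ≥ 72, so (a) meets the standard; on (b) the weight is 92 less the opposing 17 gives net 75, ≥ 72, so (b) meets the standard.
  The applicant carries Stage I.1; the authority now bears the burden.
At Stage I.2 the authority must meet a preponderance (weight is at least 51): on (c) the weight is 57 less the opposing 18 gives net 39, < 51, so (c) does not meet the standard.
  Not every element is met, so the authority fails to carry Stage I.2.
So the applicant prevails on this issue.
— Issue II —
Stage II.1 — burden on applicant; standard: the balance of probabilities (weight exceeds 49).
    (e): 75 − 26 = 49 ≤ 49 [not met]
  Not every element is met, so the applicant fails to carry Stage II.1.
The analysis ends at Stage II.1; the authority prevails on this issue.
— Issue III —
At Stage III.1 the applicant must meet the balance of probabilities (weight is at least 53): on (h) the weight is 68 less the opposing 12 gives net 56, which does reach 53, so (h) meets the standard; on (i) the weight is 61 less the opposing 13 gives net 48, which does not reach 53, so (i) does not meet the standard.
  Not every element is met, so the applicant fails to carry Stage III.1.
The authority prevails on this issue.
Per-issue: Issue I → applicant; Issue II → authority; Issue III → authority. The applicant must prevail on a majority of issues; overall, the authority prevails.

authority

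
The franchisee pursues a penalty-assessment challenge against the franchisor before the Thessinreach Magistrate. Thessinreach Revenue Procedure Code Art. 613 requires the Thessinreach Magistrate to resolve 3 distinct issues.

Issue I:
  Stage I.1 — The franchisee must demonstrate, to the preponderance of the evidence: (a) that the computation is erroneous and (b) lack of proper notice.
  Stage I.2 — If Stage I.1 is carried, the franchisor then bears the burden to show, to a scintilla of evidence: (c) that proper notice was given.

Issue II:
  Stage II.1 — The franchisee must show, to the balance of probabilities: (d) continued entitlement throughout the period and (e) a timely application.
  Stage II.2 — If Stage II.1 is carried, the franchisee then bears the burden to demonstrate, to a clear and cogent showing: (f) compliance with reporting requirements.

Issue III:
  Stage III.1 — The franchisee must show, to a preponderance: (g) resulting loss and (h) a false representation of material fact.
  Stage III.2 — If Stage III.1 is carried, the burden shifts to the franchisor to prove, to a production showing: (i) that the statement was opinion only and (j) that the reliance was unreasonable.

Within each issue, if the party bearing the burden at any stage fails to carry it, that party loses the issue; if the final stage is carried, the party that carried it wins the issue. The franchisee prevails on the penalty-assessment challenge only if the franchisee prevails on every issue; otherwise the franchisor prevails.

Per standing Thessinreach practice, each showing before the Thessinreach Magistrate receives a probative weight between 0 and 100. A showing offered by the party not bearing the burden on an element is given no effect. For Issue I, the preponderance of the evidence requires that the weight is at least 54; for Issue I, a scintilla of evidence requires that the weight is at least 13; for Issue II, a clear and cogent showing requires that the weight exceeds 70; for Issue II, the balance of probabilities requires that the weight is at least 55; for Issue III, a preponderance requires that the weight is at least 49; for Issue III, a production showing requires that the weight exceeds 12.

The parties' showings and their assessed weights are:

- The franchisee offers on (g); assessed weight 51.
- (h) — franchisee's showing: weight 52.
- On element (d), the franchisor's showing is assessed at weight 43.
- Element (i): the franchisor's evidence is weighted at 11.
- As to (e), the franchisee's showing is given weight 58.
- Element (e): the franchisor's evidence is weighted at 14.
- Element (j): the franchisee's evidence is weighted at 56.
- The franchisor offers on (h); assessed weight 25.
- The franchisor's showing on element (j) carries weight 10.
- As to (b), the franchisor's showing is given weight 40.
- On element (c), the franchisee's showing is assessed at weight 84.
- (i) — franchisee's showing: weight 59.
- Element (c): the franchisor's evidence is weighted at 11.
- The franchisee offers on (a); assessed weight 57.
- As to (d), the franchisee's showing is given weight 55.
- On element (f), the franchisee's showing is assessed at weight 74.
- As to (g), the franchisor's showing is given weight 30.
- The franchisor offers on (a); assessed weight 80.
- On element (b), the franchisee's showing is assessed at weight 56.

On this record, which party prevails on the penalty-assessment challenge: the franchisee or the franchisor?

franchisee

— Issue I —
At Stage I.1 the franchisee must meet the preponderance of the evidence (weight is at least 54): on (a) the weight is 57 (the franchisor's 80 is given no effect), which does reach 54, so (a) meets the standard; on (b) the weight is 56 (the franchisor's 40 is given no effect), ≥ 54, so (b) meets the standard.
  Stage I.1 is satisfied; the onus moves to the franchisor.
At Stage I.2 the franchisor must meet a scintilla of evidence (weight is at least 13): on (c) the weight is 11 (the franchisee's 84 is given no effect), which does not reach 13, so (c) does not meet the standard.
  Stage I.2 not carried; the franchisor fails its burden.
The franchisee prevails on this issue.
— Issue II —
Stage II.1 — burden on franchisee; standard: the balance of probabilities (weight is at least 55).
    (d): 55 (franchisor's 43 disregarded) ≥ 55 [met]
    (e): 58 (franchisor's 14 disregarded) ≥ 55 [met]
  Stage II.1 carried; the burden remains with the franchisee.
Stage II.2 — burden on franchisee; standard: a clear and cogent showing (weight exceeds 70).
    (f): 74 > 70 [met]
  Stage II.2 carried; the final stage is satisfied.
All stages carried — the franchisee prevails on this issue.
— Issue III —
Stage III.1 (franchisee, a preponderance, weight is at least 49): (g) 51 (franchisor's 30 disregarded) ≥ 49 — meets; (h) 52 (franchisor's 25 disregarded) ≥ 49 — meets.
  All elements met. The burden passes to the franchisor.
Stage III.2 (franchisor, a production showing, weight exceeds 12): (i) 11 (franchisee's 59 disregarded) ≤ 12 — fails; (j) 10 (franchisee's 56 disregarded) ≤ 12 — fails.
  Stage III.2 not carried; the franchisor fails its burden.
The franchisee prevails on this issue.
Per-issue: Issue I → franchisee; Issue II → franchisee; Issue III → franchisee. The franchisee must prevail on every issue; overall, the franchisee prevails.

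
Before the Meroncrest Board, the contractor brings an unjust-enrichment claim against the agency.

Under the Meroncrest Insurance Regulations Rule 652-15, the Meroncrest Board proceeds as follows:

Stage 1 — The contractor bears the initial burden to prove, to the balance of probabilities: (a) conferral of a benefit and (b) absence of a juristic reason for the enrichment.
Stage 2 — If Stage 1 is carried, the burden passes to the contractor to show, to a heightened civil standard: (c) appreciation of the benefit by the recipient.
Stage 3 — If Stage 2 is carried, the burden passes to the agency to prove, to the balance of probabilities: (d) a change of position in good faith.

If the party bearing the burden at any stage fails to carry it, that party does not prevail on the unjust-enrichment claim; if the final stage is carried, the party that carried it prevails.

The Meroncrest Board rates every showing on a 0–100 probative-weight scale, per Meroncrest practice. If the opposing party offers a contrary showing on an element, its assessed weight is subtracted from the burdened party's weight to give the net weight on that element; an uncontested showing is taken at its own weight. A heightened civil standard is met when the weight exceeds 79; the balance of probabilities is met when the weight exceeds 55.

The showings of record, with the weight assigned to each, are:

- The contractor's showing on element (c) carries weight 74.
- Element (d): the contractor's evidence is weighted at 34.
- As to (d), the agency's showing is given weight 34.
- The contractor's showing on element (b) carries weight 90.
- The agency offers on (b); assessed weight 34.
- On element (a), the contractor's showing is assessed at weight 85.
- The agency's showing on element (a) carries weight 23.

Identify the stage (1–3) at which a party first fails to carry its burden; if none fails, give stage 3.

stage 2

Stage 1 — burden on contractor; standard: the balance of probabilities (weight exceeds 55).
    (a): 85 − 23 = 62 > 55 [met]
    (b): 90 − 34 = 56 > 55 [met]
  Stage 1 is satisfied; the contractor continues to bear the burden.
Stage 2 — burden on contractor; standard: a heightened civil standard (weight exceeds 79).
    (c): 74 ≤ 79 [not met]
  Stage 2 not carried; the contractor fails its burden.
So the agency prevails.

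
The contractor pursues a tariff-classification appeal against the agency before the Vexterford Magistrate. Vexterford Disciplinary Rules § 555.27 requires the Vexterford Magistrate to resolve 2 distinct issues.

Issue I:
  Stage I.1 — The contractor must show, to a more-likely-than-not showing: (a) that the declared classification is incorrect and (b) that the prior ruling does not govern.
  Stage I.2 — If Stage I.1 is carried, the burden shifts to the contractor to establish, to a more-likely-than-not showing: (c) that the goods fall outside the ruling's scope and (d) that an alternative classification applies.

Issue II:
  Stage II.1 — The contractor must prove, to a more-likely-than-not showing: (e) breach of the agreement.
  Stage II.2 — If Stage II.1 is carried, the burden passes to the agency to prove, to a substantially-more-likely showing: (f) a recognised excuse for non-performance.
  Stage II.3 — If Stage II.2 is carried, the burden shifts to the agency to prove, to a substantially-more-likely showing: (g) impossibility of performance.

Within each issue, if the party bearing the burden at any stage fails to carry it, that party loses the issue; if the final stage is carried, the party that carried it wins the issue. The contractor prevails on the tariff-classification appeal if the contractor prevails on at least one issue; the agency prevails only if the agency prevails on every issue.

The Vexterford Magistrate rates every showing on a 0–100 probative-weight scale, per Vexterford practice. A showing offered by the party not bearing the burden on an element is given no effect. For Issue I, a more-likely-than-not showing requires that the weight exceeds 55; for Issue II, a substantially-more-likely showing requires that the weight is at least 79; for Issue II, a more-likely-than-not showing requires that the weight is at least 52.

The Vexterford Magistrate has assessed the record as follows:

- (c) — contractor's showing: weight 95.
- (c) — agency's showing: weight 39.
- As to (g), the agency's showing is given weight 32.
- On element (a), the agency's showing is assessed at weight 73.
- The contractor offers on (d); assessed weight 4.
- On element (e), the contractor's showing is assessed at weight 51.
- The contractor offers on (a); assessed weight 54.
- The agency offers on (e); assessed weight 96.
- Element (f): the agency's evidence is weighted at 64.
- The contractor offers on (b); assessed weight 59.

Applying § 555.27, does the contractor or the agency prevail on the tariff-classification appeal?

agency

— Issue I —
Stage I.1 (contractor, a more-likely-than-not showing, weight exceeds 55): (a) 54 (agency's 73 disregarded) ≤ 55 — fails; (b) 59 > 55 — meets.
  The contractor does not carry Stage I.1.
The agency prevails on this issue.
— Issue II —
Stage II.1 (contractor, a more-likely-than-not showing, weight is at least 52): (e) 51 (agency's 96 disregarded) < 52 — fails.
  Stage II.1 not carried; the contractor fails its burden.
So the agency prevails on this issue.
Per-issue: Issue I → agency; Issue II → agency. The contractor must prevail on at least one issue; overall, the agency prevails.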